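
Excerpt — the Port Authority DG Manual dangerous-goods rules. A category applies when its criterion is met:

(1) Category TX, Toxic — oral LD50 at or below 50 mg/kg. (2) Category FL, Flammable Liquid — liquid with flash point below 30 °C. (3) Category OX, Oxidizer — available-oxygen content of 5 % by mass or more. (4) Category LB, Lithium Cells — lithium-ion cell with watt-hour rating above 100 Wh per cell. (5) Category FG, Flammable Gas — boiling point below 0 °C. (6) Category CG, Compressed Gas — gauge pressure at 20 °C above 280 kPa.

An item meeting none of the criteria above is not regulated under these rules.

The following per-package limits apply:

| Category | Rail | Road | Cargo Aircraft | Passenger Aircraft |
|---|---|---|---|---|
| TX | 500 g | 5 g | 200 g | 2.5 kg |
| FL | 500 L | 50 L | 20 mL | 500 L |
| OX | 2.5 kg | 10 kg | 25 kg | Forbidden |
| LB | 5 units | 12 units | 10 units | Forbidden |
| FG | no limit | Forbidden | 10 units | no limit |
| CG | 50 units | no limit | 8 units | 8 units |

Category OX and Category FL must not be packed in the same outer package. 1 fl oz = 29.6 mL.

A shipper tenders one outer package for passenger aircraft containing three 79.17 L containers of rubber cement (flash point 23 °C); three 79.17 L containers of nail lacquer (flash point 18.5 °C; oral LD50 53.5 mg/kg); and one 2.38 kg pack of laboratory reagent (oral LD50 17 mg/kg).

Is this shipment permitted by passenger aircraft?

The rubber cement has flash point 23 °C, which is < 30 °C, so it is Category FL (Flammable Liquid).
With flash point 18.5 °C (< 30 °C), the nail lacquer falls in Category FL.
The laboratory reagent has oral LD50 17 mg/kg, which is ≤ 50 mg/kg, so it is Category TX (Toxic).
Category FL net quantity: (three 79.17 L containers = 237.51 L) + (three 79.17 L containers = 237.51 L) = 475.02 L.
475.02 L is within the passenger aircraft limit of 500 L for Category FL.
Category TX quantity: 2.38 kg.
2.38 kg ≤ 2.5 kg (passenger aircraft limit, Category TX) — within limit.
The segregation rule (Category OX with Category FL) does not apply to Category FL with Category TX.
Every hazard category is within its passenger aircraft limit and no segregation rule is violated.

Yes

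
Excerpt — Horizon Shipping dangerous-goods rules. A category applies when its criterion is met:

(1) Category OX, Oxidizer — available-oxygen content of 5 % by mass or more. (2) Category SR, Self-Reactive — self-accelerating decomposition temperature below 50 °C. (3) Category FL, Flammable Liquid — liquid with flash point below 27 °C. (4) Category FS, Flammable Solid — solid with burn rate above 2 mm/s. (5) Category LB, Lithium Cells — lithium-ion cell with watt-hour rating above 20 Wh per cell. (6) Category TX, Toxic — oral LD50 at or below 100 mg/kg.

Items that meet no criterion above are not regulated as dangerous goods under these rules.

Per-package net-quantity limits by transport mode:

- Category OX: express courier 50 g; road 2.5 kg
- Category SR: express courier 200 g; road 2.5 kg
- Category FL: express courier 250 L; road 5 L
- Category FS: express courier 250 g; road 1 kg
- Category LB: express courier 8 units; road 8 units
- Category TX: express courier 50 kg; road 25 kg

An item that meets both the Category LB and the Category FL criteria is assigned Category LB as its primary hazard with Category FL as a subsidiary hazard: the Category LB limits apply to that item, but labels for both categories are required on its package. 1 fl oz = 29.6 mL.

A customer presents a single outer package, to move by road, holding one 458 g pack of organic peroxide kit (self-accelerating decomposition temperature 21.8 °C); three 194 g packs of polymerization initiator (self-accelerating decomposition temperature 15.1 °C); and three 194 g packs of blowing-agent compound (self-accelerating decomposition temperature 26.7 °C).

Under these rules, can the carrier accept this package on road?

Yes

Organic peroxide kit: self-accelerating decomposition temperature 21.8 °C < 50 °C → Category SR (Self-Reactive).
With self-accelerating decomposition temperature 15.1 °C (< 50 °C), the polymerization initiator falls in Category SR.
Blowing-agent compound: self-accelerating decomposition temperature 26.7 °C < 50 °C → Category SR (Self-Reactive).
Total Category SR: 458 g + (three 194 g packs = 582 g) + (three 194 g packs = 582 g) = 1.622 kg.
That is within the Category SR road limit of 2.5 kg.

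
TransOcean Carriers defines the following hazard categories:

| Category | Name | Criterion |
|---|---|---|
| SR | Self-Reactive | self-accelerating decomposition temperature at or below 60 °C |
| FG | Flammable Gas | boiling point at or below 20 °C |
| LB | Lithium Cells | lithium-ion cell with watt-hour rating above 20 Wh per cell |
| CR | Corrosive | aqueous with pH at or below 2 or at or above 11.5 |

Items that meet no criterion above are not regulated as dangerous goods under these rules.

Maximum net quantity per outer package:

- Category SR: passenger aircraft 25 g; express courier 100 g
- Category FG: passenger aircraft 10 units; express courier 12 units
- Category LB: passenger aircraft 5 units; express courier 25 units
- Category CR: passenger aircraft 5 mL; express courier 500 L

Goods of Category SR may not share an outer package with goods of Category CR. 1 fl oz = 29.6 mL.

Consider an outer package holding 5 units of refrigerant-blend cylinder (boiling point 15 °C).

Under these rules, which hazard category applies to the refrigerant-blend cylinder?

With boiling point 15 °C (≤ 20 °C), the refrigerant-blend cylinder falls in Category FG.

Category FG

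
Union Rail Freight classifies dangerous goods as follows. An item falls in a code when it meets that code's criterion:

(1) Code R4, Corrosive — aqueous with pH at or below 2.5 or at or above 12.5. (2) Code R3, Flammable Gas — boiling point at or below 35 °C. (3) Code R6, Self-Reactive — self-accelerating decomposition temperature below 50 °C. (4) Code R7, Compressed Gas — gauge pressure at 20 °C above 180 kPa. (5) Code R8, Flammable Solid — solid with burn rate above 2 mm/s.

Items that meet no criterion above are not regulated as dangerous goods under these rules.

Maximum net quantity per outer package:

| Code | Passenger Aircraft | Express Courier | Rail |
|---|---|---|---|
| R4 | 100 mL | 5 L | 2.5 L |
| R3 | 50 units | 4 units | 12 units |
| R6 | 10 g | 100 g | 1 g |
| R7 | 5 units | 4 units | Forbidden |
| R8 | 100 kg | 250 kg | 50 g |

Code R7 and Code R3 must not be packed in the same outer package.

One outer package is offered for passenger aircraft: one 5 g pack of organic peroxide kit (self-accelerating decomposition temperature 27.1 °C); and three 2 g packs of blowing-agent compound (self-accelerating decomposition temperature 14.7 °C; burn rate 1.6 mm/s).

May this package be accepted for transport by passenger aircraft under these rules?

No

The organic peroxide kit has self-accelerating decomposition temperature 27.1 °C, which is < 50 °C, so it is Code R6 (Self-Reactive).
The blowing-agent compound has self-accelerating decomposition temperature 14.7 °C, which is < 50 °C, so it is Code R6 (Self-Reactive).
Total Code R6: 5 g + (three 2 g packs = 6 g) = 11 g.
That exceeds the Code R6 passenger aircraft limit of 10 g.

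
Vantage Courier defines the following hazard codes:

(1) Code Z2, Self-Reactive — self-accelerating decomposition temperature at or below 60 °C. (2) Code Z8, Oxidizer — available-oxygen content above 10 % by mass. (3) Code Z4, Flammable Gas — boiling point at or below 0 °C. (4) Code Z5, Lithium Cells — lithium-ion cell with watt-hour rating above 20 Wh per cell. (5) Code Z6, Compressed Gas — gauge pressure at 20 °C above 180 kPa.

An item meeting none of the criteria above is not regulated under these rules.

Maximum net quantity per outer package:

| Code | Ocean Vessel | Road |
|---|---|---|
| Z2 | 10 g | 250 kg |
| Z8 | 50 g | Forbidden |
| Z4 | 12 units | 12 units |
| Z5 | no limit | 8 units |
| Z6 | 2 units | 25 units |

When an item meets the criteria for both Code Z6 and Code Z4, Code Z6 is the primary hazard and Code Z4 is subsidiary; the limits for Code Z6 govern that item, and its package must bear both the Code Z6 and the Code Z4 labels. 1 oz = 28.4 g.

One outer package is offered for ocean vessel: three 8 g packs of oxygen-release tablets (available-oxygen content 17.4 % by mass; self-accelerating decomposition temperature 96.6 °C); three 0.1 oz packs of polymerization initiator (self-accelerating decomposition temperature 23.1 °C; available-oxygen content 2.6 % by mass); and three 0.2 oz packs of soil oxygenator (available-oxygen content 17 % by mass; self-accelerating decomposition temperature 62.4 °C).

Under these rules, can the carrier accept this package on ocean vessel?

Oxygen-release tablets: available-oxygen content 17.4 % by mass > 10 % by mass → Code Z8 (Oxidizer).
Polymerization initiator: self-accelerating decomposition temperature 23.1 °C ≤ 60 °C → Code Z2 (Self-Reactive).
With available-oxygen content 17 % by mass (> 10 % by mass), the soil oxygenator falls in Code Z8.
Code Z8 net quantity: (three 8 g packs = 24 g) + (three 0.2 oz packs = 17.04 g) = 41.04 g.
That is within the Code Z8 ocean vessel limit of 50 g.
Code Z2 quantity: three 0.1 oz packs = 8.52 g.
8.52 g is within the ocean vessel limit of 10 g for Code Z2.
Every hazard code is within its ocean vessel limit and no segregation rule is violated.

Yes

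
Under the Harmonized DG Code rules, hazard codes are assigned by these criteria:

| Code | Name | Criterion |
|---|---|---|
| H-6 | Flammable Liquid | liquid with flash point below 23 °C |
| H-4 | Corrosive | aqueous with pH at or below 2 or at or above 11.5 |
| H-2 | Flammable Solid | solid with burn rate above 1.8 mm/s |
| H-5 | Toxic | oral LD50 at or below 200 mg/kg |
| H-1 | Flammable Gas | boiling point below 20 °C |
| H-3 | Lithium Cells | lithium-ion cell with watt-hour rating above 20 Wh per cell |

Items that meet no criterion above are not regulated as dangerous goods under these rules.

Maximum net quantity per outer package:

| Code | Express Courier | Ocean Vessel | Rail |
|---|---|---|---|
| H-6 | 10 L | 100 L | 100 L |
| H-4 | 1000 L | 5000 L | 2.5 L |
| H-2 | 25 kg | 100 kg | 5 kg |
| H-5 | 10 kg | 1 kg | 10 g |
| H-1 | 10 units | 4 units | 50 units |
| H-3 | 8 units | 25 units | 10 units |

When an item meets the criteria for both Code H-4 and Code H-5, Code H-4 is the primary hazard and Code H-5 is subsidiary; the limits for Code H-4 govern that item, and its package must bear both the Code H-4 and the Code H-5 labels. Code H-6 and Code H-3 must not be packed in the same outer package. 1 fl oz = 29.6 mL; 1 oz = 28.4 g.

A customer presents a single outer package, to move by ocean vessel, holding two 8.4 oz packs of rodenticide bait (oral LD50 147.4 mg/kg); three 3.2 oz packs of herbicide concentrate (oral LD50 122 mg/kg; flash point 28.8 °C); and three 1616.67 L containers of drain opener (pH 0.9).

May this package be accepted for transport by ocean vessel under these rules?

Yes

Rodenticide bait: oral LD50 147.4 mg/kg ≤ 200 mg/kg → Code H-5 (Toxic).
The herbicide concentrate has oral LD50 122 mg/kg, which is ≤ 200 mg/kg, so it is Code H-5 (Toxic).
With pH 0.9 (≤ 2), the drain opener falls in Code H-4.
Code H-5 net quantity: (two 8.4 oz packs = 477.12 g) + (three 3.2 oz packs = 272.64 g) = 749.76 g.
749.76 g is within the ocean vessel limit of 1 kg for Code H-5.
Code H-4 quantity: three 1616.67 L containers = 4850.01 L.
That is within the Code H-4 ocean vessel limit of 5000 L.
The segregation rule (Code H-6 with Code H-3) does not apply to Code H-5 with Code H-4.
Every hazard code is within its ocean vessel limit and no segregation rule is violated.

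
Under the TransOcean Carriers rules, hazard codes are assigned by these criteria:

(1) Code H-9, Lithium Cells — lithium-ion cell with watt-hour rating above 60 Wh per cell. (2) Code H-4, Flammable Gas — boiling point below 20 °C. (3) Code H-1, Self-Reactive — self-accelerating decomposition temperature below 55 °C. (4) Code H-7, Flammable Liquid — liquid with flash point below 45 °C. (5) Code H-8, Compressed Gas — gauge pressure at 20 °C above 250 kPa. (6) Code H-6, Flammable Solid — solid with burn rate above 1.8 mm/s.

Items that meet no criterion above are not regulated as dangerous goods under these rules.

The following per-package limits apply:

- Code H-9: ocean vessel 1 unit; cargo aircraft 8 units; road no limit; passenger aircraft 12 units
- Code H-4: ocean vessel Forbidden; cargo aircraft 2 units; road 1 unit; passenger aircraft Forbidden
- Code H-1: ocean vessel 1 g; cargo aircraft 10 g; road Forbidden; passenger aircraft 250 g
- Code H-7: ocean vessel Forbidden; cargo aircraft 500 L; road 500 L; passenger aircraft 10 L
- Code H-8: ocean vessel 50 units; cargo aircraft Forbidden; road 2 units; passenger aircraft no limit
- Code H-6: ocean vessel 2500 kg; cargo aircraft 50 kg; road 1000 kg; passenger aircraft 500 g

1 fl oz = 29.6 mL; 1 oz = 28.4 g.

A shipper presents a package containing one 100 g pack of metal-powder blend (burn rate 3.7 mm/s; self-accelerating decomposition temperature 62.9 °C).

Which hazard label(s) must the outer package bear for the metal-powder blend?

Code H-6

Metal-powder blend: burn rate 3.7 mm/s > 1.8 mm/s → Code H-6 (Flammable Solid).
Only the Code H-6 label is required.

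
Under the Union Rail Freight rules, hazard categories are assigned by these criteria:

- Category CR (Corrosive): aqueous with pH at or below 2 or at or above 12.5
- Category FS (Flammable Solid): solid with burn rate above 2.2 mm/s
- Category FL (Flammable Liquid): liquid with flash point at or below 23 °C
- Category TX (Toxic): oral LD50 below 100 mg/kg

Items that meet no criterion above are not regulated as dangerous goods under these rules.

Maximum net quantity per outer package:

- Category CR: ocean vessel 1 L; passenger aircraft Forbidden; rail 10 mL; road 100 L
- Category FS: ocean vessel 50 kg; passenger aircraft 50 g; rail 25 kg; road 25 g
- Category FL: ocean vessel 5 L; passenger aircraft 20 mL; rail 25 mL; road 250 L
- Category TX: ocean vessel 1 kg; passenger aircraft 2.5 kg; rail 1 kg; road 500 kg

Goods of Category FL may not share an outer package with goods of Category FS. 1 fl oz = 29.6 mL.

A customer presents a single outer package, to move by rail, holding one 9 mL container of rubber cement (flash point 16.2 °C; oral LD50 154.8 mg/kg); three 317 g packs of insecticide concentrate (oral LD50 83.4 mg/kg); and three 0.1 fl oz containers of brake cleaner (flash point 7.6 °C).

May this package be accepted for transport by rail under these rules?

Yes

Flash point 16.2 °C meets the Category FL criterion (Flammable Liquid), so the rubber cement is Category FL.
Oral LD50 83.4 mg/kg meets the Category TX criterion (Toxic), so the insecticide concentrate is Category TX.
Brake cleaner: flash point 7.6 °C ≤ 23 °C → Category FL (Flammable Liquid).
Total Category FL: 9 mL + (three 0.1 fl oz containers = 8.88 mL) = 17.88 mL.
That is within the Category FL rail limit of 25 mL.
Category TX quantity: three 317 g packs = 951 g.
That is within the Category TX rail limit of 1 kg.
The segregation rule (Category FL with Category FS) does not apply to Category FL with Category TX.
Every hazard category is within its rail limit and no segregation rule is violated.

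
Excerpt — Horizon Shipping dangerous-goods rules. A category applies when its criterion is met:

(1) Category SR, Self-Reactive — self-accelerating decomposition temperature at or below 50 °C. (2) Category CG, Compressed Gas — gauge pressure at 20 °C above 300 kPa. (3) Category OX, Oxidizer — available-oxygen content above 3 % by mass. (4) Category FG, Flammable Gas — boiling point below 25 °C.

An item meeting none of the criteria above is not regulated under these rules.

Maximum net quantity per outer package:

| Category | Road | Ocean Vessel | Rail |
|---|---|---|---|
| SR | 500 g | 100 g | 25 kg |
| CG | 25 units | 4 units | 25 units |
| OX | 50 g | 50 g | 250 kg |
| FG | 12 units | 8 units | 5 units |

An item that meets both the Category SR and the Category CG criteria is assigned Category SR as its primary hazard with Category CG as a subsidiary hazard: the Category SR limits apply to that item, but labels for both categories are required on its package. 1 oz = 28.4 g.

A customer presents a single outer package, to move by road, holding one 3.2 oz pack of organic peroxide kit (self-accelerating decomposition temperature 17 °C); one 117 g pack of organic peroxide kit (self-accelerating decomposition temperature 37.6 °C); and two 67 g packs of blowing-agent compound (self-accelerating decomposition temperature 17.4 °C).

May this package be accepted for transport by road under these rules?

Yes

The organic peroxide kit has self-accelerating decomposition temperature 17 °C, which is ≤ 50 °C, so it is Category SR (Self-Reactive).
The organic peroxide kit has self-accelerating decomposition temperature 37.6 °C, which is ≤ 50 °C, so it is Category SR (Self-Reactive).
With self-accelerating decomposition temperature 17.4 °C (≤ 50 °C), the blowing-agent compound falls in Category SR.
Category SR net quantity: (one 3.2 oz pack = 90.88 g) + 117 g + (two 67 g packs = 134 g) = 341.88 g.
That is within the Category SR road limit of 500 g.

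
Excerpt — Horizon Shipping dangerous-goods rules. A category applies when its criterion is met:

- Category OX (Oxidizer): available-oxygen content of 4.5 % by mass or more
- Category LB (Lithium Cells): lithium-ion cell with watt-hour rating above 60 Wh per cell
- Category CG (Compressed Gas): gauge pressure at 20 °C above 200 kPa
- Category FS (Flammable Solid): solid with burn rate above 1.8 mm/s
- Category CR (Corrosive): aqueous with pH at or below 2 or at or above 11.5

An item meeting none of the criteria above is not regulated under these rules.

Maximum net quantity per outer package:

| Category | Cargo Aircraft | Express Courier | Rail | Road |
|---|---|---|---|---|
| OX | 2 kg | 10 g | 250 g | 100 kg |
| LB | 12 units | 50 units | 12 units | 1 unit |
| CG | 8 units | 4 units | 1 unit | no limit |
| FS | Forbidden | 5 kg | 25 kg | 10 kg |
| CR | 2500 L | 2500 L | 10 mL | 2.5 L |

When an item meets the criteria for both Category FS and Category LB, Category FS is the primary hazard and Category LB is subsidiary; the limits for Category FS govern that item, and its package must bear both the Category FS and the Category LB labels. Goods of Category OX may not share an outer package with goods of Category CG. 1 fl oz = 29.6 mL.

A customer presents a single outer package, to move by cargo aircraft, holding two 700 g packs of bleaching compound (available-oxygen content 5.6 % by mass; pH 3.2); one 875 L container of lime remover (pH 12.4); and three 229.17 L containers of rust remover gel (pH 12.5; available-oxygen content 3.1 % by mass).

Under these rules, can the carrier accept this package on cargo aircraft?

Yes

The bleaching compound has available-oxygen content 5.6 % by mass, which is ≥ 4.5 % by mass, so it is Category OX (Oxidizer).
With pH 12.4 (≥ 11.5), the lime remover falls in Category CR.
pH 12.5 meets the Category CR criterion (Corrosive), so the rust remover gel is Category CR.
Category OX quantity: two 700 g packs = 1.4 kg.
1.4 kg ≤ 2 kg (cargo aircraft limit, Category OX) — within limit.
Category CR net quantity: 875 L + (three 229.17 L containers = 687.51 L) = 1562.51 L.
1562.51 L ≤ 2500 L (cargo aircraft limit, Category CR) — within limit.
The segregation rule (Category OX with Category CG) does not apply to Category OX with Category CR.
Every hazard category is within its cargo aircraft limit and no segregation rule is violated.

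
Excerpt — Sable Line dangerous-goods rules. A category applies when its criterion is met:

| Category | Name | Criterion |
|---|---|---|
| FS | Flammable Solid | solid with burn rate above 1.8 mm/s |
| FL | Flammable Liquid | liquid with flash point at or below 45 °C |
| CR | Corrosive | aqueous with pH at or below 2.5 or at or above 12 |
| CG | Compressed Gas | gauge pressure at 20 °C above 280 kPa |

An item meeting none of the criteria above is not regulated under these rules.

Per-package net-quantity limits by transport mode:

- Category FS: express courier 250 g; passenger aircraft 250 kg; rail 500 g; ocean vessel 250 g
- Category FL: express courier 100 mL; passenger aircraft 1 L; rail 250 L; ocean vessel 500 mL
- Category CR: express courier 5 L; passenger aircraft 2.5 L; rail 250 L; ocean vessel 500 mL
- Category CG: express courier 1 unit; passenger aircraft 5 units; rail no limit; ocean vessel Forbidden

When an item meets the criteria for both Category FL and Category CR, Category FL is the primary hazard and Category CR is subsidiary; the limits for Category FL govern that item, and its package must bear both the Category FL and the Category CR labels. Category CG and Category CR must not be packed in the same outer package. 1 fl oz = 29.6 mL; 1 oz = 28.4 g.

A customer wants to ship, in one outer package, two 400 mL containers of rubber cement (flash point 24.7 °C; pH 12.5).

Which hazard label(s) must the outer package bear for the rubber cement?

Category CR and FL

The rubber cement has flash point 24.7 °C, which is ≤ 45 °C, so it is Category FL (Flammable Liquid).
With pH 12.5 (≥ 12), the rubber cement falls in Category CR.
By the precedence rule Category FL is primary and Category CR is subsidiary, and that rule requires both labels on the package.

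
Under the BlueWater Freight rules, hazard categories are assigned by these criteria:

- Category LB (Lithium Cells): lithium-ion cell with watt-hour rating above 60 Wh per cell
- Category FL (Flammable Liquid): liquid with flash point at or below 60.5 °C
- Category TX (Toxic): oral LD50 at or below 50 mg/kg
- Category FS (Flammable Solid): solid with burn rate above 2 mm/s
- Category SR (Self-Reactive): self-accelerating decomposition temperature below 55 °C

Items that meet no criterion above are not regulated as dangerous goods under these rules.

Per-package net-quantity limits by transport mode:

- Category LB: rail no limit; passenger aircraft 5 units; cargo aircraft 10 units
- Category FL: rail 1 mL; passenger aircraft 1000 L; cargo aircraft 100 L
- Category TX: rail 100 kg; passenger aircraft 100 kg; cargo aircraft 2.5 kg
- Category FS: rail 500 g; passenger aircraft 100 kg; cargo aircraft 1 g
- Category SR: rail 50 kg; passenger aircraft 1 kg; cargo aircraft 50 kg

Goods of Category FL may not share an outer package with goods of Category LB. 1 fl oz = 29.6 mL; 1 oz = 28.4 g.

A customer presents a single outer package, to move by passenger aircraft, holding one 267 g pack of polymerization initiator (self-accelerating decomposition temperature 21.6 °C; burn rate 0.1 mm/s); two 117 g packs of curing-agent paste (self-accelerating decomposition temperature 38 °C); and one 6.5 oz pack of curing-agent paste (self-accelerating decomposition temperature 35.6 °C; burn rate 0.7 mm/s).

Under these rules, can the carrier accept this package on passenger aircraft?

Self-accelerating decomposition temperature 21.6 °C meets the Category SR criterion (Self-Reactive), so the polymerization initiator is Category SR.
The curing-agent paste has self-accelerating decomposition temperature 38 °C, which is < 55 °C, so it is Category SR (Self-Reactive).
Self-accelerating decomposition temperature 35.6 °C meets the Category SR criterion (Self-Reactive), so the curing-agent paste is Category SR.
Total Category SR: 267 g + (two 117 g packs = 234 g) + (one 6.5 oz pack = 184.6 g) = 685.6 g.
685.6 g ≤ 1 kg (passenger aircraft limit, Category SR) — within limit.

Yes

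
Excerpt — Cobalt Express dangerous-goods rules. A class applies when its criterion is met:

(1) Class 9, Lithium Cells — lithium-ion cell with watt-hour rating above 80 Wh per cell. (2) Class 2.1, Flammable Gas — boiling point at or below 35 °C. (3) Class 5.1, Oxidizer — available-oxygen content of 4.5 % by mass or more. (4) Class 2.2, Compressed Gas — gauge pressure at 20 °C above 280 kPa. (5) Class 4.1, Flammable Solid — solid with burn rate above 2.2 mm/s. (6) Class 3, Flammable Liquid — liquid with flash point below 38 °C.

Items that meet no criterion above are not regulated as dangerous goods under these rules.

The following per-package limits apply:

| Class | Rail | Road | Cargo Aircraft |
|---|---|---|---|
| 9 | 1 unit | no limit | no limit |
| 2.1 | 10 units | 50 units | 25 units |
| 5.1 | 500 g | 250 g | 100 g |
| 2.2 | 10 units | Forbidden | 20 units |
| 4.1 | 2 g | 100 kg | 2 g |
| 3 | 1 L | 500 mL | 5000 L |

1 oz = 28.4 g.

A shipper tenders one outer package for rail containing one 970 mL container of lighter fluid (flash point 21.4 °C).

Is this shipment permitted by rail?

Flash point 21.4 °C meets the Class 3 criterion (Flammable Liquid), so the lighter fluid is Class 3.
Class 3 quantity: 970 mL.
970 mL ≤ 1 L (rail limit, Class 3) — within limit.

Yes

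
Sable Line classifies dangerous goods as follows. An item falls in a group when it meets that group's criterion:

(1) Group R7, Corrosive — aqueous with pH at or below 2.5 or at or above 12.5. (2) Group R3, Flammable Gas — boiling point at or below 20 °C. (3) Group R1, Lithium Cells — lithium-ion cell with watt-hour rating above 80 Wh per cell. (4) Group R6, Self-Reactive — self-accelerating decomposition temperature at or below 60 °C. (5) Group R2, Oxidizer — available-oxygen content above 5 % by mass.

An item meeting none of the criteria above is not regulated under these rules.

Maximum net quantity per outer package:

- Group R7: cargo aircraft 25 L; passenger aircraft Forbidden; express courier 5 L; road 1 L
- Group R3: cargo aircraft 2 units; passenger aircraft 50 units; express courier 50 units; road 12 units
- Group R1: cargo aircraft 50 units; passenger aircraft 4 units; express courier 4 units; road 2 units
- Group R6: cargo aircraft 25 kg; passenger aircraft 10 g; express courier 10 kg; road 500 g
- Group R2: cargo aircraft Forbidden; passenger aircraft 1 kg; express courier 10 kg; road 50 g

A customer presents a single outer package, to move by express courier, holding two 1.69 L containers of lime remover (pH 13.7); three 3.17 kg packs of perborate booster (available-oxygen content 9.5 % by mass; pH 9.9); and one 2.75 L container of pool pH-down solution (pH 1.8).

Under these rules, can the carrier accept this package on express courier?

The lime remover has pH 13.7, which is ≥ 12.5, so it is Group R7 (Corrosive).
With available-oxygen content 9.5 % by mass (> 5 % by mass), the perborate booster falls in Group R2.
The pool pH-down solution has pH 1.8, which is ≤ 2.5, so it is Group R7 (Corrosive).
Group R7 net quantity: (two 1.69 L containers = 3.38 L) + 2.75 L = 6.13 L.
6.13 L exceeds the express courier limit of 5 L for Group R7.
Group R2 quantity: three 3.17 kg packs = 9.51 kg.
9.51 kg ≤ 10 kg (express courier limit, Group R2) — within limit.

No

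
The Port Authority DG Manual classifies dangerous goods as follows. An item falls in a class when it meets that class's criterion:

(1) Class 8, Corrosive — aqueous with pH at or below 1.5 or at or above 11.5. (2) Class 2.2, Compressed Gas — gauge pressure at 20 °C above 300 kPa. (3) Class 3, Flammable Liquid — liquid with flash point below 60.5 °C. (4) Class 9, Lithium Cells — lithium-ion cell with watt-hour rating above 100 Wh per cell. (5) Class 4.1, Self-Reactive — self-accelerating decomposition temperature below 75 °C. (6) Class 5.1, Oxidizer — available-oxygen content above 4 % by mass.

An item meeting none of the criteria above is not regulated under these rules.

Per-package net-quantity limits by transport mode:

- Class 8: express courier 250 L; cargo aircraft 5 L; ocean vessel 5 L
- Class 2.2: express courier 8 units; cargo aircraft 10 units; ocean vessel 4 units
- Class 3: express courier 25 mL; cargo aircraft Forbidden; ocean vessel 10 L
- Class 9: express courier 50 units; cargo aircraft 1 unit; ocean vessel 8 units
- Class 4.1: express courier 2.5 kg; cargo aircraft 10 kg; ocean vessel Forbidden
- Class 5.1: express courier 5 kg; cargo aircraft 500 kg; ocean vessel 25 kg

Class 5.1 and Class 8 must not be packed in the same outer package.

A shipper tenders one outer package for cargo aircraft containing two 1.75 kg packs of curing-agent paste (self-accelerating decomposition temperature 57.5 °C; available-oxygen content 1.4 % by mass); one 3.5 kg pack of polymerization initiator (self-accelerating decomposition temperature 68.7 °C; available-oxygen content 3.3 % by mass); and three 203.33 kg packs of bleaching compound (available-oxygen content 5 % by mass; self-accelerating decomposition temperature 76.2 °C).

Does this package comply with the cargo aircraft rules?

Self-accelerating decomposition temperature 57.5 °C meets the Class 4.1 criterion (Self-Reactive), so the curing-agent paste is Class 4.1.
The polymerization initiator has self-accelerating decomposition temperature 68.7 °C, which is < 75 °C, so it is Class 4.1 (Self-Reactive).
Available-oxygen content 5 % by mass meets the Class 5.1 criterion (Oxidizer), so the bleaching compound is Class 5.1.
Total Class 4.1: (two 1.75 kg packs = 3.5 kg) + 3.5 kg = 7 kg.
That is within the Class 4.1 cargo aircraft limit of 10 kg.
Class 5.1 quantity: three 203.33 kg packs = 609.99 kg.
609.99 kg > 500 kg (cargo aircraft limit, Class 5.1) — over the limit.
The segregation rule (Class 5.1 with Class 8) does not apply to Class 4.1 with Class 5.1.

No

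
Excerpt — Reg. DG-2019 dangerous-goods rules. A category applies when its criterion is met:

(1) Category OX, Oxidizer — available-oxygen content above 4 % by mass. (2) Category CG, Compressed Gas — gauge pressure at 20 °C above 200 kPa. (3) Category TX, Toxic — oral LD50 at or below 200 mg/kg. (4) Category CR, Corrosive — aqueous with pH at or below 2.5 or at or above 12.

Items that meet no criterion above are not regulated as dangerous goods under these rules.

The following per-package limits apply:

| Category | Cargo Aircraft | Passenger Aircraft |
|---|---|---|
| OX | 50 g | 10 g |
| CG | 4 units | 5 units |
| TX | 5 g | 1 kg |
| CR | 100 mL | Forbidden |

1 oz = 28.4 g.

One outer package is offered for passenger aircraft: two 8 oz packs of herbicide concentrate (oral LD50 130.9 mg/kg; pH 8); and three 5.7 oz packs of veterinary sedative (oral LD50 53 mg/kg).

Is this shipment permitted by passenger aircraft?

Yes

Herbicide concentrate: oral LD50 130.9 mg/kg ≤ 200 mg/kg → Category TX (Toxic).
The veterinary sedative has oral LD50 53 mg/kg, which is ≤ 200 mg/kg, so it is Category TX (Toxic).
Total Category TX: (two 8 oz packs = 454.4 g) + (three 5.7 oz packs = 485.64 g) = 940.04 g.
940.04 g is within the passenger aircraft limit of 1 kg for Category TX.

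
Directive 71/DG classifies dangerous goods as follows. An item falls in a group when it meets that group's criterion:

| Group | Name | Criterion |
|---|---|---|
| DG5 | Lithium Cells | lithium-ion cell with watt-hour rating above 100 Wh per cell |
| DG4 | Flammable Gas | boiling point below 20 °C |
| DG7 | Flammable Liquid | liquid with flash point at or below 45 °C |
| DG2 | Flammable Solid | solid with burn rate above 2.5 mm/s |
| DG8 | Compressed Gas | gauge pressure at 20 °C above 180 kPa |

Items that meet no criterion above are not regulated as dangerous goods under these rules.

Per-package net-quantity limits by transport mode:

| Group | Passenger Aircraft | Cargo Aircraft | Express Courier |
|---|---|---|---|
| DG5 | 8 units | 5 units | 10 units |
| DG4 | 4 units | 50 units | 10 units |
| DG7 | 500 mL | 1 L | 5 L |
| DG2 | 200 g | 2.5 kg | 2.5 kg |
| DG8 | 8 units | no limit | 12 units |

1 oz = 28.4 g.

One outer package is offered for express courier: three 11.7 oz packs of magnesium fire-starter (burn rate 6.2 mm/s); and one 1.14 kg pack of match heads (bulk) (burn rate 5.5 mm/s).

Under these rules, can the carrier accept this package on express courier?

Yes

Burn rate 6.2 mm/s meets the Group DG2 criterion (Flammable Solid), so the magnesium fire-starter is Group DG2.
The match heads (bulk) have burn rate 5.5 mm/s, which is > 2.5 mm/s, so they are Group DG2 (Flammable Solid).
Total Group DG2: (three 11.7 oz packs = 996.84 g) + 1.14 kg = 2136.84 g.
2136.84 g ≤ 2.5 kg (express courier limit, Group DG2) — within limit.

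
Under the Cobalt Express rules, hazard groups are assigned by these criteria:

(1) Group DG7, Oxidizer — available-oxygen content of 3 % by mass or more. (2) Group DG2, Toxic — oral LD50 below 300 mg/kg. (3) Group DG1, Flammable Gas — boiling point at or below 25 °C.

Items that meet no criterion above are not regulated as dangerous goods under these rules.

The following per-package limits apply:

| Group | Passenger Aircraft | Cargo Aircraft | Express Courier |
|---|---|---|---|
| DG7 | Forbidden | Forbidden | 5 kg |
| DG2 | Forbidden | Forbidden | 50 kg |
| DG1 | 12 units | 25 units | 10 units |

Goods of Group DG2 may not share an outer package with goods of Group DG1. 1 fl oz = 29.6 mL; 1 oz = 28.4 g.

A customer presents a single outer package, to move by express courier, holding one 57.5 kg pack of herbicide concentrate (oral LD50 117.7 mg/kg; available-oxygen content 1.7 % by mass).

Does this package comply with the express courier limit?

No

The herbicide concentrate has oral LD50 117.7 mg/kg, which is < 300 mg/kg, so it is Group DG2 (Toxic).
Group DG2 quantity: 57.5 kg.
57.5 kg > 50 kg (express courier limit, Group DG2) — over the limit.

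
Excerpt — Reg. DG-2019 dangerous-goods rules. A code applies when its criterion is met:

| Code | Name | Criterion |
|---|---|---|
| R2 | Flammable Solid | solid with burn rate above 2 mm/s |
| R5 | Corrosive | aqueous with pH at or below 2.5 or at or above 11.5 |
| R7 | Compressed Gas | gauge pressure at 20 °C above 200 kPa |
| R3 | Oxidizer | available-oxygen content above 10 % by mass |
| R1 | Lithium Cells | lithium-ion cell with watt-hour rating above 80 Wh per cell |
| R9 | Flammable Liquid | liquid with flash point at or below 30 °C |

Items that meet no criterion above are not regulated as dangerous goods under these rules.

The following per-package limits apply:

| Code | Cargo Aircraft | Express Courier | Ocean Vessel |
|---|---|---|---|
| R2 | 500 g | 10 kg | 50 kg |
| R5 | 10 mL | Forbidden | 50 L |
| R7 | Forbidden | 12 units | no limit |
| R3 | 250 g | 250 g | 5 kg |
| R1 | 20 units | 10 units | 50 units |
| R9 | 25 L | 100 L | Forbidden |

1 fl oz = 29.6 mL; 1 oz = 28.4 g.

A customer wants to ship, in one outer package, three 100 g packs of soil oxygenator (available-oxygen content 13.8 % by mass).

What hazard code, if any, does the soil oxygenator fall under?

Code R3

With available-oxygen content 13.8 % by mass (> 10 % by mass), the soil oxygenator falls in Code R3.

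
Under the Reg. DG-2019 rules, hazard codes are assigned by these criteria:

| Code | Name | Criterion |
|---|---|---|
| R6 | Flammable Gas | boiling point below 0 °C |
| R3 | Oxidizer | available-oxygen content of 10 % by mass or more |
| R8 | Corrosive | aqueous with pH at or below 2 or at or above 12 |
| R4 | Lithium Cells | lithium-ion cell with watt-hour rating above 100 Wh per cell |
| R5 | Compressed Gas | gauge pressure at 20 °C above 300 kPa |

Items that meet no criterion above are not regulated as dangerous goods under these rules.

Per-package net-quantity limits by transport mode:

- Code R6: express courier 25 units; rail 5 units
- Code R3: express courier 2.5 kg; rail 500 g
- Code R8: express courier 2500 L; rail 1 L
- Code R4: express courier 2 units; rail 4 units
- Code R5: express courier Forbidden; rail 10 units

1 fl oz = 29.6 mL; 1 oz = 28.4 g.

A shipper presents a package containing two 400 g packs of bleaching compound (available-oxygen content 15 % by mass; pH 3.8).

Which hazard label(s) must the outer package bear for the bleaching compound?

The bleaching compound has available-oxygen content 15 % by mass, which is ≥ 10 % by mass, so it is Code R3 (Oxidizer).
Only the Code R3 label is required.

Code R3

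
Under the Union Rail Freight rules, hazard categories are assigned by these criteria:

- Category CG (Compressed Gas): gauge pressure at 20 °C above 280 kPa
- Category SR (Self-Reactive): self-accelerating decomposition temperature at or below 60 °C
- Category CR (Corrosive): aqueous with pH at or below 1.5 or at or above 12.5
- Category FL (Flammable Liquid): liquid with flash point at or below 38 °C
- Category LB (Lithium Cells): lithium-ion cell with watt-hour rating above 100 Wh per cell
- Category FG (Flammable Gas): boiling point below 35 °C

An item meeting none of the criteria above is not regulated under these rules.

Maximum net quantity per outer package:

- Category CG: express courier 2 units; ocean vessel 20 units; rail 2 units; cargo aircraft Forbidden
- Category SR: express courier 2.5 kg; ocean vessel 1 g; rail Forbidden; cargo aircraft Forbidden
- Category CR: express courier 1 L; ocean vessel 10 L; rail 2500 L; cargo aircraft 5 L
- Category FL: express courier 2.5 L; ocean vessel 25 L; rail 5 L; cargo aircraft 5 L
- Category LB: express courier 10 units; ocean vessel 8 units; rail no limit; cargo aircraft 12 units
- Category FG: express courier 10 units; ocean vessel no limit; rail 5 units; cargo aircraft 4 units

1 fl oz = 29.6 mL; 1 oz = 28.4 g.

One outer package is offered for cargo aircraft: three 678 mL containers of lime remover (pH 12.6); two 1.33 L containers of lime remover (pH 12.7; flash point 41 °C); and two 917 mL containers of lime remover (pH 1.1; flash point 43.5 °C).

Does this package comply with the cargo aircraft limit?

With pH 12.6 (≥ 12.5), the lime remover falls in Category CR.
Lime remover: pH 12.7 ≥ 12.5 → Category CR (Corrosive).
Lime remover: pH 1.1 ≤ 1.5 → Category CR (Corrosive).
Category CR net quantity: (three 678 mL containers = 2.034 L) + (two 1.33 L containers = 2.66 L) + (two 917 mL containers = 1.834 L) = 6.528 L.
That exceeds the Category CR cargo aircraft limit of 5 L.

No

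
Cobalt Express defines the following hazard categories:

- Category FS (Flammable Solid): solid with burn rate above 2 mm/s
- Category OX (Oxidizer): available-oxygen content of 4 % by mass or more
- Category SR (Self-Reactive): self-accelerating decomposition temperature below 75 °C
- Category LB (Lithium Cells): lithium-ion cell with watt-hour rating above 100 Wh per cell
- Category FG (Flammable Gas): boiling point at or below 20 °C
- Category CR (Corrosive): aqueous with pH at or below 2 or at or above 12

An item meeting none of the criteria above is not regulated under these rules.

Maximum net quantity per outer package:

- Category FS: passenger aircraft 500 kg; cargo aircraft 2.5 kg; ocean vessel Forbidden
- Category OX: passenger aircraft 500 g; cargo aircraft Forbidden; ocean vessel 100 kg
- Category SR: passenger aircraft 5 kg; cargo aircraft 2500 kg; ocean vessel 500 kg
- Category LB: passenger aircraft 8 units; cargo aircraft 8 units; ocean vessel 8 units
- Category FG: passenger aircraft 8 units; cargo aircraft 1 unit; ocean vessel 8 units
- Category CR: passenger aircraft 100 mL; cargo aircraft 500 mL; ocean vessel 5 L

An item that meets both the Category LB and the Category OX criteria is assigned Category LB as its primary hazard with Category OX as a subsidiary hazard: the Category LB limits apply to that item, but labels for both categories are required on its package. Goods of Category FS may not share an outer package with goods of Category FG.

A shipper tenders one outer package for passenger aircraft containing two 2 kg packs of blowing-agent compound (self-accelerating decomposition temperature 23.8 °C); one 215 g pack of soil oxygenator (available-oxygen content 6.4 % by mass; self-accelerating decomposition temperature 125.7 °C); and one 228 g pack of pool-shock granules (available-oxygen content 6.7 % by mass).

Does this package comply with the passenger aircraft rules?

Yes

Blowing-agent compound: self-accelerating decomposition temperature 23.8 °C < 75 °C → Category SR (Self-Reactive).
With available-oxygen content 6.4 % by mass (≥ 4 % by mass), the soil oxygenator falls in Category OX.
Pool-shock granules: available-oxygen content 6.7 % by mass ≥ 4 % by mass → Category OX (Oxidizer).
Category SR quantity: two 2 kg packs = 4 kg.
4 kg ≤ 5 kg (passenger aircraft limit, Category SR) — within limit.
Category OX net quantity: 215 g + 228 g = 443 g.
That is within the Category OX passenger aircraft limit of 500 g.
The segregation rule (Category FS with Category FG) does not apply to Category SR with Category OX.
Every hazard category is within its passenger aircraft limit and no segregation rule is violated.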